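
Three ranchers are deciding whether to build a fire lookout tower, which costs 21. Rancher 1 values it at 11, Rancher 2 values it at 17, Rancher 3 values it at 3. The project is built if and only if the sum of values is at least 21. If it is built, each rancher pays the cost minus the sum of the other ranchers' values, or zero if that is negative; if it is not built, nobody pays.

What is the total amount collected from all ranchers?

8

Total value 31 ≥ cost 21, so it is built.
Rancher 1: others sum to 20; max(0, 21 - 20) = 1.
Rancher 2: others sum to 14; max(0, 21 - 14) = 7.
Rancher 3: others sum to 28; max(0, 21 - 28) = 0.
Total collected = 1 + 7 + 0 = 8.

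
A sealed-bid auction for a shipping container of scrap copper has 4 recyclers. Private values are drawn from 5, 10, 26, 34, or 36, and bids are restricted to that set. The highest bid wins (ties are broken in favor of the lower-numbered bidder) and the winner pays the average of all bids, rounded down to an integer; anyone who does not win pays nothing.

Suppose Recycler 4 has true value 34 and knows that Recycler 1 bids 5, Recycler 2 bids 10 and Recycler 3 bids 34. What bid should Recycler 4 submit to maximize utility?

Bid 5: loses, pays 0, utility 0.
Bid 10: loses, pays 0, utility 0.
Bid 26: loses, pays 0, utility 0.
Bid 34: loses, pays 0, utility 0.
Bid 36: wins, pays 21, utility 34 - 21 = 13.
The best choice is 36 with utility 13.

36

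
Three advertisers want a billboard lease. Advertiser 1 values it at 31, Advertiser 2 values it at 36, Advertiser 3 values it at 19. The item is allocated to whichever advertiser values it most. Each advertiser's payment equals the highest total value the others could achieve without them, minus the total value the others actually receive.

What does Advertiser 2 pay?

31

Advertiser 2 has the highest value and receives the item.
Without Advertiser 2, the item would go to the next-highest value, 31, so the others could achieve 31.
With Advertiser 2 present and winning, the others receive nothing, so their total is 0.
Payment = 31 - 0 = 31.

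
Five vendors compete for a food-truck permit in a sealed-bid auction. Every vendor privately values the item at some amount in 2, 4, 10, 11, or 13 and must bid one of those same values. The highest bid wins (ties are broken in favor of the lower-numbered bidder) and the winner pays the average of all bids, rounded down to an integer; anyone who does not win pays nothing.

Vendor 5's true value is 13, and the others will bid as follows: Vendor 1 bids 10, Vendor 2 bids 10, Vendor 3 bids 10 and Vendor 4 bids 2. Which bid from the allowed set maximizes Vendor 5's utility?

Bid 2: loses, pays 0, utility 0.
Bid 4: loses, pays 0, utility 0.
Bid 10: loses, pays 0, utility 0.
Bid 11: wins, pays 8, utility 13 - 8 = 5.
Bid 13: wins, pays 9, utility 13 - 9 = 4.
The best choice is 11 with utility 5.

11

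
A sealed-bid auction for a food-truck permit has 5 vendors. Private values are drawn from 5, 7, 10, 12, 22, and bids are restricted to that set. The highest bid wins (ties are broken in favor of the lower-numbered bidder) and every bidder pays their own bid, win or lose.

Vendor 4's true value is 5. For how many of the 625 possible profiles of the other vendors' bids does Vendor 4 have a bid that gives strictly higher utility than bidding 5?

Others bid (5, 5, 5, 5): truth gives -5; bid 7 gives -2 > -5. Violating.
Others bid (5, 5, 5, 7): truth gives -5; bid 7 gives -2 > -5. Violating.
Others bid (5, 5, 5, 10): truth gives -5; no alternative beats it.
Others bid (5, 5, 5, 12): truth gives -5; no alternative beats it.
(Checking all 625 profiles: 2 have a profitable deviation, 623 do not.)

2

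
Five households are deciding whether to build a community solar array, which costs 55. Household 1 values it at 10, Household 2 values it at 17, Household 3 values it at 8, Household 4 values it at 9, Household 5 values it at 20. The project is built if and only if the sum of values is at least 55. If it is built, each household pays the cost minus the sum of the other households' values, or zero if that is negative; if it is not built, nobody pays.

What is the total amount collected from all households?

Total value 64 ≥ cost 55, so it is built.
Household 1: others sum to 54; max(0, 55 - 54) = 1.
Household 2: others sum to 47; max(0, 55 - 47) = 8.
Household 3: others sum to 56; max(0, 55 - 56) = 0.
Household 4: others sum to 55; max(0, 55 - 55) = 0.
Household 5: others sum to 44; max(0, 55 - 44) = 11.
Total collected = 1 + 8 + 0 + 0 + 11 = 20.

20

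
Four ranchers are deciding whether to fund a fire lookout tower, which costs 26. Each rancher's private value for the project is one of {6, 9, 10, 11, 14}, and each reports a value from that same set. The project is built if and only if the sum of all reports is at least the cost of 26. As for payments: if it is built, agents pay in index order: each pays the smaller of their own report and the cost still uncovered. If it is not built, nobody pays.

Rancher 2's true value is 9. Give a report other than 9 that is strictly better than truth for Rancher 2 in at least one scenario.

6

Suppose Rancher 1 reports 6, Rancher 3 reports 6 and Rancher 4 reports 9.
Report 9: project built, pays 9, utility 9 - 9 = 0.
Report 6: project built, pays 6, utility 9 - 6 = 3.
So reporting 6 beats truth here (3 > 0).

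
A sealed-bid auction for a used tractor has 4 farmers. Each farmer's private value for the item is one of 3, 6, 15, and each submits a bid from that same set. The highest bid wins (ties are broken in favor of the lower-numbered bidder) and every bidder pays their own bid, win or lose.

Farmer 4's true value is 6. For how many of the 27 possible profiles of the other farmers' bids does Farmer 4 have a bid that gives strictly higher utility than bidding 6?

Others bid (3, 3, 6): truth gives -6; bid 3 gives -3 > -6. Violating.
Others bid (3, 3, 15): truth gives -6; bid 3 gives -3 > -6. Violating.
Others bid (3, 6, 3): truth gives -6; bid 3 gives -3 > -6. Violating.
Others bid (3, 6, 6): truth gives -6; bid 3 gives -3 > -6. Violating.
Others bid (3, 3, 3): truth gives 0; no alternative beats it.
(Checking all 27 profiles: 26 have a profitable deviation, 1 does not.)

26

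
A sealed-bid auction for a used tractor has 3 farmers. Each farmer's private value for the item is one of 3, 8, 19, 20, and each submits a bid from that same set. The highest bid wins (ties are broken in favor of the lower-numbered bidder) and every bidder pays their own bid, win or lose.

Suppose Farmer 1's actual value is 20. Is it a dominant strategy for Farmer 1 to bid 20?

Consider the case where Farmer 2 bids 3 and Farmer 3 bids 3.
Truthful bid 20: wins, pays 20, utility 20 - 20 = 0.
Bid 3 instead: wins, pays 3, utility 20 - 3 = 17.
Since 17 > 0, bidding 3 is strictly better here, so truthful bidding is not dominant.

No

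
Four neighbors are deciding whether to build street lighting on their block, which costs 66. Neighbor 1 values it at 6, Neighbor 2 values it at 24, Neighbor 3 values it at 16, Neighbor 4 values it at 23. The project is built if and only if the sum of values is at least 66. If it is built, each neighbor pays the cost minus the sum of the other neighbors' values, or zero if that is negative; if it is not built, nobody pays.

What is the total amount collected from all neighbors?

Total value 69 ≥ cost 66, so it is built.
Neighbor 1: others sum to 63; max(0, 66 - 63) = 3.
Neighbor 2: others sum to 45; max(0, 66 - 45) = 21.
Neighbor 3: others sum to 53; max(0, 66 - 53) = 13.
Neighbor 4: others sum to 46; max(0, 66 - 46) = 20.
Total collected = 3 + 21 + 13 + 20 = 57.

57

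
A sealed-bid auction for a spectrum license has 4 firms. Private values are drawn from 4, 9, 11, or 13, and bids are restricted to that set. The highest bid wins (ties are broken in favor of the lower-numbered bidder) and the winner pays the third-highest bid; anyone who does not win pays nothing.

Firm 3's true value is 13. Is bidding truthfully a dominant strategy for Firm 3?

Yes

Check each profile of the others' bids and compare truth against every alternative bid.
Others bid (4, 4, 13): truth gives 9, best alternative gives 0.
Others bid (4, 11, 4): truth gives 9, best alternative gives 0.
Others bid (11, 4, 4): truth gives 9, best alternative gives 0.
Others bid (4, 9, 13): truth gives 4, best alternative gives 0.
Others bid (4, 11, 9): truth gives 4, best alternative gives 0.
Others bid (9, 4, 13): truth gives 4, best alternative gives 0.
(Remaining 58 profiles checked similarly; truth is weakly best in each.)
In every case the truthful bid is at least as good as any alternative, so it is a dominant strategy.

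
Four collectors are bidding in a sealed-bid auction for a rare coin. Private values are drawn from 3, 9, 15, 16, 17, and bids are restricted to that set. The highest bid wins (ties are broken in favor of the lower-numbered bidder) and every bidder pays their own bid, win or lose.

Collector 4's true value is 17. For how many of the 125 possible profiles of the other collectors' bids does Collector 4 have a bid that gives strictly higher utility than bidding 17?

Others bid (3, 3, 3): truth gives 0; bid 9 gives 8 > 0. Violating.
Others bid (3, 3, 9): truth gives 0; bid 15 gives 2 > 0. Violating.
Others bid (3, 3, 15): truth gives 0; bid 16 gives 1 > 0. Violating.
Others bid (3, 3, 17): truth gives -17; bid 3 gives -3 > -17. Violating.
Others bid (3, 3, 16): truth gives 0; no alternative beats it.
Others bid (3, 9, 16): truth gives 0; no alternative beats it.
(Checking all 125 profiles: 88 have a profitable deviation, 37 do not.)

88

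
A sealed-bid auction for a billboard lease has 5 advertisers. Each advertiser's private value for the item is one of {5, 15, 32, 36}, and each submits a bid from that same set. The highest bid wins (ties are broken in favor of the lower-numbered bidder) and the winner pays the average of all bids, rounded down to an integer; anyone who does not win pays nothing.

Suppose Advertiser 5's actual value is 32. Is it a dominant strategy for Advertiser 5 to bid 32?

Consider the case where Advertiser 1 bids 5, Advertiser 2 bids 5, Advertiser 3 bids 5 and Advertiser 4 bids 5.
Truthful bid 32: wins, pays 10, utility 32 - 10 = 22.
Bid 15 instead: wins, pays 7, utility 32 - 7 = 25.
Since 25 > 22, bidding 15 is strictly better here, so truthful bidding is not dominant.

No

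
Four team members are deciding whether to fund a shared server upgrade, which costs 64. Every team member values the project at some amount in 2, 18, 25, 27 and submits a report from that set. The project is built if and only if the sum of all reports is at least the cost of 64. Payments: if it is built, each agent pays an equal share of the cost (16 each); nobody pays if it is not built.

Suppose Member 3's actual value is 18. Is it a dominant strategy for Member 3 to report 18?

Consider the case where Member 1 reports 2, Member 2 reports 18 and Member 4 reports 18.
Truthful report 18: project not built, utility 0.
Report 27 instead: project built, pays 16, utility 18 - 16 = 2.
Since 2 > 0, reporting 27 is strictly better here, so truthful reporting is not dominant.

No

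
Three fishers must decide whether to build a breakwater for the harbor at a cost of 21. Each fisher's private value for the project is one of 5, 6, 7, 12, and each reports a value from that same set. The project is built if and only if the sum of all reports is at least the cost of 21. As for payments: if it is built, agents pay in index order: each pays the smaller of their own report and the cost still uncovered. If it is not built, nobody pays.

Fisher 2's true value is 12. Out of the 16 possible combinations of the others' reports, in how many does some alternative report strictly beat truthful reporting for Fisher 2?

Others report (5, 12): truth gives 0; report 5 gives 7 > 0. Violating.
Others report (6, 12): truth gives 0; report 5 gives 7 > 0. Violating.
Others report (7, 7): truth gives 0; report 7 gives 5 > 0. Violating.
Others report (7, 12): truth gives 0; report 5 gives 7 > 0. Violating.
Others report (5, 5): truth gives 0; no alternative beats it.
Others report (5, 6): truth gives 0; no alternative beats it.
(Checking all 16 profiles: 8 have a profitable deviation, 8 do not.)

8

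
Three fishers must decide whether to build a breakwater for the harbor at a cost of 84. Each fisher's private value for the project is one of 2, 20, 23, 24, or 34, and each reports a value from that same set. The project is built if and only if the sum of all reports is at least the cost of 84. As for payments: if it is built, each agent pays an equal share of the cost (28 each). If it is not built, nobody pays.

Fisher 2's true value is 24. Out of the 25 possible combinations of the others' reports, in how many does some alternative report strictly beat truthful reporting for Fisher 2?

1

Others report (34, 34): truth gives -4; report 2 gives 0 > -4. Violating.
Others report (2, 2): truth gives 0; no alternative beats it.
Others report (2, 20): truth gives 0; no alternative beats it.
(Checking all 25 profiles: 1 has a profitable deviation, 24 do not.)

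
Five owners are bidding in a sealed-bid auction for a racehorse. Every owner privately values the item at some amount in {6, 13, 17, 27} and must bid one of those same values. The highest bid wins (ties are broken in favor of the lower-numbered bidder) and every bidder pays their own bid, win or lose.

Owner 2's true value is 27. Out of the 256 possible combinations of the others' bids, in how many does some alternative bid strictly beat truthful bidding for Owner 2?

118

Others bid (6, 6, 6, 6): truth gives 0; bid 13 gives 14 > 0. Violating.
Others bid (6, 6, 6, 13): truth gives 0; bid 13 gives 14 > 0. Violating.
Others bid (6, 6, 6, 17): truth gives 0; bid 17 gives 10 > 0. Violating.
Others bid (6, 6, 13, 6): truth gives 0; bid 13 gives 14 > 0. Violating.
Others bid (6, 6, 6, 27): truth gives 0; no alternative beats it.
Others bid (6, 6, 13, 27): truth gives 0; no alternative beats it.
(Checking all 256 profiles: 118 have a profitable deviation, 138 do not.)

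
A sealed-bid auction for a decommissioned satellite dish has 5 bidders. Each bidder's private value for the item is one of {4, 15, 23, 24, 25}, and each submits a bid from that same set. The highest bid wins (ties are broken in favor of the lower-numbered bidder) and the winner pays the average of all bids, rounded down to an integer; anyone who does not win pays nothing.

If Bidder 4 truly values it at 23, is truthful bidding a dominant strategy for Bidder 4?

Consider the case where Bidder 1 bids 4, Bidder 2 bids 4, Bidder 3 bids 4 and Bidder 5 bids 4.
Truthful bid 23: wins, pays 7, utility 23 - 7 = 16.
Bid 15 instead: wins, pays 6, utility 23 - 6 = 17.
Since 17 > 16, bidding 15 is strictly better here, so truthful bidding is not dominant.

No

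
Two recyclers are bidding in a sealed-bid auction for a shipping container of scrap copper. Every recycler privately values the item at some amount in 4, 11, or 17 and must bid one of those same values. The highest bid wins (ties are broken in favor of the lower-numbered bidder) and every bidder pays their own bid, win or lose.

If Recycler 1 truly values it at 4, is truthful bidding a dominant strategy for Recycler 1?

Check each profile of the others' bids and compare truth against every alternative bid.
Others bid (4): truth gives 0, best alternative gives -7.
Others bid (17): truth gives -4, best alternative gives -11.
Others bid (11): truth gives -4, best alternative gives -7.
In every case the truthful bid is at least as good as any alternative, so it is a dominant strategy.

Yes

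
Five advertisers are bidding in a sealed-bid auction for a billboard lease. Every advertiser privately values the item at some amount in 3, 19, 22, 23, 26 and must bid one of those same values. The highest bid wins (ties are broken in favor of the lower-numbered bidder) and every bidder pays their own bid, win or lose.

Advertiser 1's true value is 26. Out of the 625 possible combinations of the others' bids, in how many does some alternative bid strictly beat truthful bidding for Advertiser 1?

256

Others bid (3, 3, 3, 3): truth gives 0; bid 3 gives 23 > 0. Violating.
Others bid (3, 3, 3, 19): truth gives 0; bid 19 gives 7 > 0. Violating.
Others bid (3, 3, 3, 22): truth gives 0; bid 22 gives 4 > 0. Violating.
Others bid (3, 3, 3, 23): truth gives 0; bid 23 gives 3 > 0. Violating.
Others bid (3, 3, 3, 26): truth gives 0; no alternative beats it.
Others bid (3, 3, 19, 26): truth gives 0; no alternative beats it.
(Checking all 625 profiles: 256 have a profitable deviation, 369 do not.)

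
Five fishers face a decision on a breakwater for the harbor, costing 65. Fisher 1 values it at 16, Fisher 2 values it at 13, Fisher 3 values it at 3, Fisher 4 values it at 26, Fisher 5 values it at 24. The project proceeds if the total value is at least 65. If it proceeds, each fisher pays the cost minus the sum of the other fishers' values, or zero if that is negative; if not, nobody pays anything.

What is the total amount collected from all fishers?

Total value 82 ≥ cost 65, so it is built.
Fisher 1: others sum to 66; max(0, 65 - 66) = 0.
Fisher 2: others sum to 69; max(0, 65 - 69) = 0.
Fisher 3: others sum to 79; max(0, 65 - 79) = 0.
Fisher 4: others sum to 56; max(0, 65 - 56) = 9.
Fisher 5: others sum to 58; max(0, 65 - 58) = 7.
Total collected = 0 + 0 + 0 + 9 + 7 = 16.

16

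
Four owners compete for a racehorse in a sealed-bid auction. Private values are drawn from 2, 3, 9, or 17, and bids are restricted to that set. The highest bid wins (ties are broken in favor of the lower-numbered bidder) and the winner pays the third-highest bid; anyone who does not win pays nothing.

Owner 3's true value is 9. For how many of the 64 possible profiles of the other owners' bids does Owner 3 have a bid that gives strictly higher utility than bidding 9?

12

Others bid (2, 2, 17): truth gives 0; bid 17 gives 7 > 0. Violating.
Others bid (2, 3, 17): truth gives 0; bid 17 gives 6 > 0. Violating.
Others bid (2, 9, 2): truth gives 0; bid 17 gives 7 > 0. Violating.
Others bid (2, 9, 3): truth gives 0; bid 17 gives 6 > 0. Violating.
Others bid (2, 2, 2): truth gives 7; no alternative beats it.
Others bid (2, 2, 3): truth gives 7; no alternative beats it.
(Checking all 64 profiles: 12 have a profitable deviation, 52 do not.)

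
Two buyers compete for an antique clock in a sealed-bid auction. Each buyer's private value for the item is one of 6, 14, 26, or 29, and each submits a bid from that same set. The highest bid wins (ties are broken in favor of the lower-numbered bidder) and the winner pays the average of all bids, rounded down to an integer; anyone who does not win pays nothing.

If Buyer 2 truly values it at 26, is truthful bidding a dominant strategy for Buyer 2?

Consider the case where Buyer 1 bids 6.
Truthful bid 26: wins, pays 16, utility 26 - 16 = 10.
Bid 14 instead: wins, pays 10, utility 26 - 10 = 16.
Since 16 > 10, bidding 14 is strictly better here, so truthful bidding is not dominant.

No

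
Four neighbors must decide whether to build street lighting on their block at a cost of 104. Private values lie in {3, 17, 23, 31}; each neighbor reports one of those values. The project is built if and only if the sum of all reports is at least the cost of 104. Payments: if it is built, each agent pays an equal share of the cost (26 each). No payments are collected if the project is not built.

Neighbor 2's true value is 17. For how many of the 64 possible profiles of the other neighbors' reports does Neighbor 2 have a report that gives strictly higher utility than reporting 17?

1

Others report (31, 31, 31): truth gives -9; report 3 gives 0 > -9. Violating.
Others report (3, 3, 3): truth gives 0; no alternative beats it.
Others report (3, 3, 17): truth gives 0; no alternative beats it.
(Checking all 64 profiles: 1 has a profitable deviation, 63 do not.)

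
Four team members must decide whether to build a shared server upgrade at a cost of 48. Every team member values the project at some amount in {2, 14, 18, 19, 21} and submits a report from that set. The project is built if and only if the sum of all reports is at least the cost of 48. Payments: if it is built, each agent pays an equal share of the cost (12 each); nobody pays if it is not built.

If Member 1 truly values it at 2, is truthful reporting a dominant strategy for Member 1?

Check each profile of the others' reports and compare truth against every alternative report.
Others report (2, 14, 18): truth gives 0, best alternative gives -10.
Others report (2, 14, 19): truth gives 0, best alternative gives -10.
Others report (2, 14, 21): truth gives 0, best alternative gives -10.
Others report (2, 18, 14): truth gives 0, best alternative gives -10.
Others report (2, 18, 18): truth gives 0, best alternative gives -10.
Others report (2, 18, 19): truth gives 0, best alternative gives -10.
(Remaining 119 profiles checked similarly; truth is weakly best in each.)
In every case the truthful report is at least as good as any alternative, so it is a dominant strategy.

Yes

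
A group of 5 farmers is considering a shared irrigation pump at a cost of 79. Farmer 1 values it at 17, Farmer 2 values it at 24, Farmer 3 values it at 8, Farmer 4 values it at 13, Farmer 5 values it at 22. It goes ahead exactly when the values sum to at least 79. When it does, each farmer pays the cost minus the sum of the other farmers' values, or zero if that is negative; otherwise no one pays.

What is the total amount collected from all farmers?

Total value 84 ≥ cost 79, so it is built.
Farmer 1: others sum to 67; max(0, 79 - 67) = 12.
Farmer 2: others sum to 60; max(0, 79 - 60) = 19.
Farmer 3: others sum to 76; max(0, 79 - 76) = 3.
Farmer 4: others sum to 71; max(0, 79 - 71) = 8.
Farmer 5: others sum to 62; max(0, 79 - 62) = 17.
Total collected = 12 + 19 + 3 + 8 + 17 = 59.

59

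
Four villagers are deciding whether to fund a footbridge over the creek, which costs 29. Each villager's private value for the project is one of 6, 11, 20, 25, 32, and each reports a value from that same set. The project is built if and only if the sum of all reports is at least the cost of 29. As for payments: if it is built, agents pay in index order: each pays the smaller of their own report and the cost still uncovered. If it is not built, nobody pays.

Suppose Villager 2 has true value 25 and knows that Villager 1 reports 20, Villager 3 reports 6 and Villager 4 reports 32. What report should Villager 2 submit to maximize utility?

6

Report 6: project built, pays 6, utility 25 - 6 = 19.
Report 11: project built, pays 9, utility 25 - 9 = 16.
Report 20: project built, pays 9, utility 25 - 9 = 16.
Report 25: project built, pays 9, utility 25 - 9 = 16.
Report 32: project built, pays 9, utility 25 - 9 = 16.
The best choice is 6 with utility 19.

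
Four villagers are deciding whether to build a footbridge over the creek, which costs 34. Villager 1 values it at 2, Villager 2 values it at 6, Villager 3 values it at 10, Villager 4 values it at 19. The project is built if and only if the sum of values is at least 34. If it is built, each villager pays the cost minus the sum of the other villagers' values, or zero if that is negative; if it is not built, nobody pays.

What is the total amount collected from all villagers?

26

Total value 37 ≥ cost 34, so it is built.
Villager 1: others sum to 35; max(0, 34 - 35) = 0.
Villager 2: others sum to 31; max(0, 34 - 31) = 3.
Villager 3: others sum to 27; max(0, 34 - 27) = 7.
Villager 4: others sum to 18; max(0, 34 - 18) = 16.
Total collected = 0 + 3 + 7 + 16 = 26.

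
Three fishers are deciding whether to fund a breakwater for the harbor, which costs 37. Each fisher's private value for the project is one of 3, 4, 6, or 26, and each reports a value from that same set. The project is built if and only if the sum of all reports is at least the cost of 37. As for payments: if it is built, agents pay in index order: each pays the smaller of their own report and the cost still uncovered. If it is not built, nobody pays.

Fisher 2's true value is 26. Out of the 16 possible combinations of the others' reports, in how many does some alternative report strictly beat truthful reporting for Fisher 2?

Others report (6, 26): truth gives 0; report 6 gives 20 > 0. Violating.
Others report (26, 6): truth gives 15; report 6 gives 20 > 15. Violating.
Others report (26, 26): truth gives 15; report 3 gives 23 > 15. Violating.
Others report (3, 3): truth gives 0; no alternative beats it.
Others report (3, 4): truth gives 0; no alternative beats it.
(Checking all 16 profiles: 3 have a profitable deviation, 13 do not.)

3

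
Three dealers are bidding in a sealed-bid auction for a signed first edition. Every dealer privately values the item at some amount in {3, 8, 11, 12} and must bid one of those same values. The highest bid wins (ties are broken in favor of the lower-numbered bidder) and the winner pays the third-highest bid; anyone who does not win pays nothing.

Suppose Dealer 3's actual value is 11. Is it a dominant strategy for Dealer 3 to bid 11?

Consider the case where Dealer 1 bids 3 and Dealer 2 bids 11.
Truthful bid 11: loses, pays 0, utility 0.
Bid 12 instead: wins, pays 3, utility 11 - 3 = 8.
Since 8 > 0, bidding 12 is strictly better here, so truthful bidding is not dominant.

No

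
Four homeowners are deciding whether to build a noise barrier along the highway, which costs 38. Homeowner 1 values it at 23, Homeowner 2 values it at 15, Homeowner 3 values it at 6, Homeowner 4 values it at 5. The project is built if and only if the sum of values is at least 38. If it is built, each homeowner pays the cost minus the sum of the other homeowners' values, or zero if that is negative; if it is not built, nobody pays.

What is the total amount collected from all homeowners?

16

Total value 49 ≥ cost 38, so it is built.
Homeowner 1: others sum to 26; max(0, 38 - 26) = 12.
Homeowner 2: others sum to 34; max(0, 38 - 34) = 4.
Homeowner 3: others sum to 43; max(0, 38 - 43) = 0.
Homeowner 4: others sum to 44; max(0, 38 - 44) = 0.
Total collected = 12 + 4 + 0 + 0 = 16.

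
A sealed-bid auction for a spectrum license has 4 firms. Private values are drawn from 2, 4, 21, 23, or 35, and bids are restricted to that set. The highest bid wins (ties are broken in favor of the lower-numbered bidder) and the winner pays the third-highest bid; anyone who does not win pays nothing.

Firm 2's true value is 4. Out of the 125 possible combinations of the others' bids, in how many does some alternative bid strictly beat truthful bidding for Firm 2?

9

Others bid (2, 2, 21): truth gives 0; bid 21 gives 2 > 0. Violating.
Others bid (2, 2, 23): truth gives 0; bid 23 gives 2 > 0. Violating.
Others bid (2, 2, 35): truth gives 0; bid 35 gives 2 > 0. Violating.
Others bid (2, 21, 2): truth gives 0; bid 21 gives 2 > 0. Violating.
Others bid (2, 2, 2): truth gives 2; no alternative beats it.
Others bid (2, 2, 4): truth gives 2; no alternative beats it.
(Checking all 125 profiles: 9 have a profitable deviation, 116 do not.)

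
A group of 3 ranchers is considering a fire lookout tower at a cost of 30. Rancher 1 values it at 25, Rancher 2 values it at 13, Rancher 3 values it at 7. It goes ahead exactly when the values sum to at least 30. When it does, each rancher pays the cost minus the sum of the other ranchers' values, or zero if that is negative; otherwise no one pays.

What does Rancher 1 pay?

10

Total value 45 ≥ cost 30, so the project is built.
The other ranchers' values sum to 20.
Cost minus that sum is 30 - 20 = 10.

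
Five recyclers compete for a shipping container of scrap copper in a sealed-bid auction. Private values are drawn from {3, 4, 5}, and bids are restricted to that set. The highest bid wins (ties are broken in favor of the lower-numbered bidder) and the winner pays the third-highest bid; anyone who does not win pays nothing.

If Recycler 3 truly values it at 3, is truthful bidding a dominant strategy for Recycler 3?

Yes

Check each profile of the others' bids and compare truth against every alternative bid.
Others bid (3, 3, 4, 4): truth gives 0, best alternative gives -1.
Others bid (3, 3, 3, 3): truth gives 0, best alternative gives 0.
Others bid (3, 3, 3, 4): truth gives 0, best alternative gives 0.
Others bid (3, 3, 3, 5): truth gives 0, best alternative gives 0.
Others bid (3, 3, 4, 3): truth gives 0, best alternative gives 0.
Others bid (3, 3, 4, 5): truth gives 0, best alternative gives 0.
(Remaining 75 profiles checked similarly; truth is weakly best in each.)
In every case the truthful bid is at least as good as any alternative, so it is a dominant strategy.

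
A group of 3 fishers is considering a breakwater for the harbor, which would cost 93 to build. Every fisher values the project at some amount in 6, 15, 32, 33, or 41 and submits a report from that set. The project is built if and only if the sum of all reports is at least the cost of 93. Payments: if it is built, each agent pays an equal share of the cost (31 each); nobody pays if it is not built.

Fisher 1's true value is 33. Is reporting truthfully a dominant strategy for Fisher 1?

No

Consider the case where Fisher 2 reports 15 and Fisher 3 reports 41.
Truthful report 33: project not built, utility 0.
Report 41 instead: project built, pays 31, utility 33 - 31 = 2.
Since 2 > 0, reporting 41 is strictly better here, so truthful reporting is not dominant.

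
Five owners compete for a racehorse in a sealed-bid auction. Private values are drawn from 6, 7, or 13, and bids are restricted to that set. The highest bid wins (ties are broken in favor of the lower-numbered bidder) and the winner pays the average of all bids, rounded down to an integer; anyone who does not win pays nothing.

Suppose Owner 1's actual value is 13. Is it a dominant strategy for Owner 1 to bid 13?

No

Consider the case where Owner 2 bids 6, Owner 3 bids 6, Owner 4 bids 6 and Owner 5 bids 6.
Truthful bid 13: wins, pays 7, utility 13 - 7 = 6.
Bid 6 instead: wins, pays 6, utility 13 - 6 = 7.
Since 7 > 6, bidding 6 is strictly better here, so truthful bidding is not dominant.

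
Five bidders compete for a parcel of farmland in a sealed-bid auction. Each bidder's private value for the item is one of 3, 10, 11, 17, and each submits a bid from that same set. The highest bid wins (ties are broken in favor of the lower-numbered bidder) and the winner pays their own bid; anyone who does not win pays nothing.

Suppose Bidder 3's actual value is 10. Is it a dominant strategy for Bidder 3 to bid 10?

Check each profile of the others' bids and compare truth against every alternative bid.
Others bid (3, 3, 3, 3): truth gives 0, best alternative gives 0.
Others bid (3, 3, 3, 10): truth gives 0, best alternative gives 0.
Others bid (3, 3, 3, 11): truth gives 0, best alternative gives 0.
Others bid (3, 3, 3, 17): truth gives 0, best alternative gives 0.
Others bid (3, 3, 10, 3): truth gives 0, best alternative gives 0.
Others bid (3, 3, 10, 10): truth gives 0, best alternative gives 0.
(Remaining 250 profiles checked similarly; truth is weakly best in each.)
In every case the truthful bid is at least as good as any alternative, so it is a dominant strategy.

Yes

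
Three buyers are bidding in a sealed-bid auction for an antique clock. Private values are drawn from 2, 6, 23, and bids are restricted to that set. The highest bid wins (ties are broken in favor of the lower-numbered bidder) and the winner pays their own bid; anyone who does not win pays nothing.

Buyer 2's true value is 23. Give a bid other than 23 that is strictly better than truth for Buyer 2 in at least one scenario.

Suppose Buyer 1 bids 2 and Buyer 3 bids 2.
Bid 23: wins, pays 23, utility 23 - 23 = 0.
Bid 6: wins, pays 6, utility 23 - 6 = 17.
So bidding 6 beats truth here (17 > 0).

6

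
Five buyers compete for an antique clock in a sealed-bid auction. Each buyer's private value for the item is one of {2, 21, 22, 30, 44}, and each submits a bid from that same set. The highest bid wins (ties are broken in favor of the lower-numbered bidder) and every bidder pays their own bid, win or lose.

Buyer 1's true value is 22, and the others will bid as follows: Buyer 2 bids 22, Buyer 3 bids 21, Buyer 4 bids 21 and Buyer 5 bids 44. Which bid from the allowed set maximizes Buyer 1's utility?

2

Bid 2: loses but pays 2, utility -2.
Bid 21: loses but pays 21, utility -21.
Bid 22: loses but pays 22, utility -22.
Bid 30: loses but pays 30, utility -30.
Bid 44: wins, pays 44, utility 22 - 44 = -22.
The best choice is 2 with utility -2.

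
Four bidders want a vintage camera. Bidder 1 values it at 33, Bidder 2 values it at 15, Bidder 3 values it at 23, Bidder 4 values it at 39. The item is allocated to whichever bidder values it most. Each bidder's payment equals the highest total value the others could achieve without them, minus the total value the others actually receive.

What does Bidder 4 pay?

33

Bidder 4 has the highest value and receives the item.
Without Bidder 4, the item would go to the next-highest value, 33, so the others could achieve 33.
With Bidder 4 present and winning, the others receive nothing, so their total is 0.
Payment = 33 - 0 = 33.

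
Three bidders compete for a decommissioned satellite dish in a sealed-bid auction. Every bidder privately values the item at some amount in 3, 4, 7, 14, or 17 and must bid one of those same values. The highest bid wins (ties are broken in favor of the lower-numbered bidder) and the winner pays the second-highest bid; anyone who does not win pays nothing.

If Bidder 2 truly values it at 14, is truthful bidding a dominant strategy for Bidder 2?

Check each profile of the others' bids and compare truth against every alternative bid.
Others bid (3, 3): truth gives 11, best alternative gives 11.
Others bid (3, 4): truth gives 10, best alternative gives 10.
Others bid (4, 3): truth gives 10, best alternative gives 10.
Others bid (4, 4): truth gives 10, best alternative gives 10.
Others bid (3, 7): truth gives 7, best alternative gives 7.
Others bid (4, 7): truth gives 7, best alternative gives 7.
(Remaining 19 profiles checked similarly; truth is weakly best in each.)
In every case the truthful bid is at least as good as any alternative, so it is a dominant strategy.

Yes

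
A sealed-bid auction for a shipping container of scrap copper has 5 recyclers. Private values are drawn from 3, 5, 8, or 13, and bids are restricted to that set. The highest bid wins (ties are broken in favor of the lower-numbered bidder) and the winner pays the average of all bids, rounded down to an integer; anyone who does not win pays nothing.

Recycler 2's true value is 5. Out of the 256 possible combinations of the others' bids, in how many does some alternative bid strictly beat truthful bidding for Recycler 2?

4

Others bid (5, 3, 3, 3): truth gives 0; bid 8 gives 1 > 0. Violating.
Others bid (5, 3, 3, 5): truth gives 0; bid 8 gives 1 > 0. Violating.
Others bid (5, 3, 5, 3): truth gives 0; bid 8 gives 1 > 0. Violating.
Others bid (5, 5, 3, 3): truth gives 0; bid 8 gives 1 > 0. Violating.
Others bid (3, 3, 3, 3): truth gives 2; no alternative beats it.
Others bid (3, 3, 3, 5): truth gives 2; no alternative beats it.
(Checking all 256 profiles: 4 have a profitable deviation, 252 do not.)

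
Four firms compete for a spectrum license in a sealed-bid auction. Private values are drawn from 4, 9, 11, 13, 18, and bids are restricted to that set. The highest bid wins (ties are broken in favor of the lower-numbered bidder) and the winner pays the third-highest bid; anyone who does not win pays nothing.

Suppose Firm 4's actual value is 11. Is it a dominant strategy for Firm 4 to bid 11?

Consider the case where Firm 1 bids 4, Firm 2 bids 4 and Firm 3 bids 11.
Truthful bid 11: loses, pays 0, utility 0.
Bid 13 instead: wins, pays 4, utility 11 - 4 = 7.
Since 7 > 0, bidding 13 is strictly better here, so truthful bidding is not dominant.

No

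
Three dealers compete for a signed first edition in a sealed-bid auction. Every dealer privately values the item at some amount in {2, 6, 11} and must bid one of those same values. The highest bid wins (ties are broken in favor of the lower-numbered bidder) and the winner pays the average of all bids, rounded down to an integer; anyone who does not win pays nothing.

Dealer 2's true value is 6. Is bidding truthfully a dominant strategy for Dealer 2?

Check each profile of the others' bids and compare truth against every alternative bid.
Others bid (2, 2): truth gives 3, best alternative gives 1.
Others bid (2, 6): truth gives 2, best alternative gives 0.
Others bid (2, 11): truth gives 0, best alternative gives 0.
Others bid (6, 2): truth gives 0, best alternative gives 0.
Others bid (6, 6): truth gives 0, best alternative gives 0.
Others bid (6, 11): truth gives 0, best alternative gives 0.
(Remaining 3 profiles checked similarly; truth is weakly best in each.)
In every case the truthful bid is at least as good as any alternative, so it is a dominant strategy.

Yes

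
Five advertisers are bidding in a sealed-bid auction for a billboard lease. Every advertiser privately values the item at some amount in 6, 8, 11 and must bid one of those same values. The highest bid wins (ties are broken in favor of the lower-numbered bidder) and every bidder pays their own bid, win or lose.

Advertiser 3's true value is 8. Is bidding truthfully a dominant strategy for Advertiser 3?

No

Consider the case where Advertiser 1 bids 6, Advertiser 2 bids 6, Advertiser 4 bids 6 and Advertiser 5 bids 11.
Truthful bid 8: loses but pays 8, utility -8.
Bid 6 instead: loses but pays 6, utility -6.
Since -6 > -8, bidding 6 is strictly better here, so truthful bidding is not dominant.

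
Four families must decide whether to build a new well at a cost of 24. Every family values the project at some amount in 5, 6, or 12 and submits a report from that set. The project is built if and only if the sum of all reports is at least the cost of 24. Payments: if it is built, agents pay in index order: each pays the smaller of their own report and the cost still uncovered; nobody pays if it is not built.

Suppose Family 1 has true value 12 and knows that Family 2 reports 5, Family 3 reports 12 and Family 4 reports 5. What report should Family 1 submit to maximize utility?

5

Report 5: project built, pays 5, utility 12 - 5 = 7.
Report 6: project built, pays 6, utility 12 - 6 = 6.
Report 12: project built, pays 12, utility 12 - 12 = 0.
The best choice is 5 with utility 7.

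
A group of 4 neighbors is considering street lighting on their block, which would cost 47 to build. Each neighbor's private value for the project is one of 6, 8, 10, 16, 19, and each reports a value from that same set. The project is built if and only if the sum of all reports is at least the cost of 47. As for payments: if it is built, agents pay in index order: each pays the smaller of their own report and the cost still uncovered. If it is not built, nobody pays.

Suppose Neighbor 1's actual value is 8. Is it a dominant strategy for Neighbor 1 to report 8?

No

Consider the case where Neighbor 2 reports 6, Neighbor 3 reports 16 and Neighbor 4 reports 19.
Truthful report 8: project built, pays 8, utility 8 - 8 = 0.
Report 6 instead: project built, pays 6, utility 8 - 6 = 2.
Since 2 > 0, reporting 6 is strictly better here, so truthful reporting is not dominant.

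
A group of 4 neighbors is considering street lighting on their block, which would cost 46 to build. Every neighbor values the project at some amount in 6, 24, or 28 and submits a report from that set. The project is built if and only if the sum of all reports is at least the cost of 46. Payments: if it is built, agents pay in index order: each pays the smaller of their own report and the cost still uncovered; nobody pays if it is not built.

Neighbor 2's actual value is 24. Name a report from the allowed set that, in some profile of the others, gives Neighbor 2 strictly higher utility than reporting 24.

6

Suppose Neighbor 1 reports 6, Neighbor 3 reports 6 and Neighbor 4 reports 28.
Report 24: project built, pays 24, utility 24 - 24 = 0.
Report 6: project built, pays 6, utility 24 - 6 = 18.
So reporting 6 beats truth here (18 > 0).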